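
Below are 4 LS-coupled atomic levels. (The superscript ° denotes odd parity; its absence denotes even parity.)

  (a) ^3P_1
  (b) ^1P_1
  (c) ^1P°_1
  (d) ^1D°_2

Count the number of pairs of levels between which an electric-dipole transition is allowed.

(a)–(b): forbidden (parity, ΔS).
(a)–(c): forbidden (ΔS).
(a)–(d): forbidden (ΔS).
(b)–(c): allowed.
(b)–(d): allowed.
(c)–(d): forbidden (parity).
Allowed pairs: 2 of 6.

2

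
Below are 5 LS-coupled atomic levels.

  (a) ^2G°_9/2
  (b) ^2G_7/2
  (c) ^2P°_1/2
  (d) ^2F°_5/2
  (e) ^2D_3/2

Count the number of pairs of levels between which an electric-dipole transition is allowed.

4

(a)–(b): allowed.
(a)–(c): forbidden (parity, ΔL, ΔJ).
(a)–(d): forbidden (parity, ΔJ).
(a)–(e): forbidden (ΔL, ΔJ).
(b)–(c): forbidden (ΔL, ΔJ).
(b)–(d): allowed.
(b)–(e): forbidden (parity, ΔL, ΔJ).
(c)–(d): forbidden (parity, ΔL, ΔJ).
(c)–(e): allowed.
(d)–(e): allowed.
Allowed pairs: 4 of 10.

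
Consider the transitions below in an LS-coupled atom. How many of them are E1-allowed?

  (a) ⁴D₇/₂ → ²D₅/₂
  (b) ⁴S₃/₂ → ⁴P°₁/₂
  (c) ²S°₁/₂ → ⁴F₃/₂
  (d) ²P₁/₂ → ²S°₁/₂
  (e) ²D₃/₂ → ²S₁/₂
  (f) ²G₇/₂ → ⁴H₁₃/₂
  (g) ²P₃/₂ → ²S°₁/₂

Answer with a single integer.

3

(a) forbidden (parity, ΔS fail)
(b) allowed
(c) forbidden (ΔS, ΔL fail)
(d) allowed
(e) forbidden (parity, ΔL fail)
(f) forbidden (parity, ΔS, ΔJ fail)
(g) allowed
Total allowed: 3 of 7.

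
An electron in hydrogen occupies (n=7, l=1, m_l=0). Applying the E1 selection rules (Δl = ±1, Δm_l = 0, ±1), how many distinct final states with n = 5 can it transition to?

4

E1 requires Δl = ±1, so l_f ∈ {0, 2}; with 0 ≤ l_f ≤ n_f−1 = 4, the allowed l_f values are {0, 2}.
For l_f = 0: m_f ∈ {m_i−1, m_i, m_i+1} ∩ [−0, 0] = {0} → 1 state.
For l_f = 2: m_f ∈ {m_i−1, m_i, m_i+1} ∩ [−2, 2] = {-1, 0, 1} → 3 states.
Total: 4.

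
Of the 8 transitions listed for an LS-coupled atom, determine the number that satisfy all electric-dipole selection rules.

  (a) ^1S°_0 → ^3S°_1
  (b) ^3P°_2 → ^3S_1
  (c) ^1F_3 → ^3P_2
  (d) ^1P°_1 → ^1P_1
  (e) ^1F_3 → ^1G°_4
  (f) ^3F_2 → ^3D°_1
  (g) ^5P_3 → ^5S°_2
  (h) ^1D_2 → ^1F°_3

6

(a) forbidden (parity, ΔS, ΔL fail)
(b) allowed
(c) forbidden (parity, ΔS, ΔL fail)
(d) allowed
(e) allowed
(f) allowed
(g) allowed
(h) allowed
Total allowed: 6 of 8.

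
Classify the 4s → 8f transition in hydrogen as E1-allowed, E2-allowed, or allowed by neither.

neither

Δl = 3 − 0 = +3; l_i + l_f = 3.
E1 (Δl = ±1): not satisfied.
E2 (Δl = 0,±2, l_i+l_f ≥ 2): not satisfied.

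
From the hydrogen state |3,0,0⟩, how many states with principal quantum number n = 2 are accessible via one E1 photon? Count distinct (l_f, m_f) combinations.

E1 requires Δl = ±1, so l_f ∈ {-1, 1}; with 0 ≤ l_f ≤ n_f−1 = 1, the allowed l_f values are {1}.
For l_f = 1: m_f ∈ {m_i−1, m_i, m_i+1} ∩ [−1, 1] = {-1, 0, 1} → 3 states.
Total: 3.

3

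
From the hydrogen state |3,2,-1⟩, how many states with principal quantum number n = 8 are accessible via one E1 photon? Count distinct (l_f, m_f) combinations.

5

E1 requires Δl = ±1, so l_f ∈ {1, 3}; with 0 ≤ l_f ≤ n_f−1 = 7, the allowed l_f values are {1, 3}.
For l_f = 1: m_f ∈ {m_i−1, m_i, m_i+1} ∩ [−1, 1] = {-1, 0} → 2 states.
For l_f = 3: m_f ∈ {m_i−1, m_i, m_i+1} ∩ [−3, 3] = {-2, -1, 0} → 3 states.
Total: 5.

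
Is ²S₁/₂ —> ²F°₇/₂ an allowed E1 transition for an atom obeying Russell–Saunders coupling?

Initial level: S=1/2, L=0, J=1/2, parity even. Final level: S=1/2, L=3, J=7/2, parity odd.
ΔL = 0, ±1 (not L=0↔0): L: 0 → 3, ΔL = +3 — violated.
Parity must change: even → odd — satisfied.
ΔS = 0: S: 1/2 → 1/2 — satisfied.
ΔJ = 0, ±1 (not J=0↔0): J: 1/2 → 7/2, ΔJ = +3 — violated.
Rule(s) violated: ΔL, ΔJ.

forbidden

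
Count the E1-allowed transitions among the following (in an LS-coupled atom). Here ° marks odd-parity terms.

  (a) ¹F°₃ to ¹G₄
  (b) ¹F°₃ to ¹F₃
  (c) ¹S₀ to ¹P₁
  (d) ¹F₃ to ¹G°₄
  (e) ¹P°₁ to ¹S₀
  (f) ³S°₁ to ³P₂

5

(a) allowed
(b) allowed
(c) forbidden (parity fails)
(d) allowed
(e) allowed
(f) allowed
Total allowed: 5 of 6.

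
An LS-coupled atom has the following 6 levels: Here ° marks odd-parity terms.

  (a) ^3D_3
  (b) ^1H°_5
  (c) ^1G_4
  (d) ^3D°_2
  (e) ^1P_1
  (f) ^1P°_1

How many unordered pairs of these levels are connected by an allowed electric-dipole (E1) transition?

(a)–(b): forbidden (ΔS, ΔL, ΔJ).
(a)–(c): forbidden (parity, ΔS, ΔL).
(a)–(d): allowed.
(a)–(e): forbidden (parity, ΔS, ΔJ).
(a)–(f): forbidden (ΔS, ΔJ).
(b)–(c): allowed.
(b)–(d): forbidden (parity, ΔS, ΔL, ΔJ).
(b)–(e): forbidden (ΔL, ΔJ).
(b)–(f): forbidden (parity, ΔL, ΔJ).
(c)–(d): forbidden (ΔS, ΔL, ΔJ).
(c)–(e): forbidden (parity, ΔL, ΔJ).
(c)–(f): forbidden (ΔL, ΔJ).
(d)–(e): forbidden (ΔS).
(d)–(f): forbidden (parity, ΔS).
(e)–(f): allowed.
Allowed pairs: 3 of 15.

3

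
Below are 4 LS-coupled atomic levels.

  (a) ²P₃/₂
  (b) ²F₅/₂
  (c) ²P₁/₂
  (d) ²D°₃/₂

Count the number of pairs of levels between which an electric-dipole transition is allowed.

(a)–(b): forbidden (parity, ΔL).
(a)–(c): forbidden (parity).
(a)–(d): allowed.
(b)–(c): forbidden (parity, ΔL, ΔJ).
(b)–(d): allowed.
(c)–(d): allowed.
Allowed pairs: 3 of 6.

3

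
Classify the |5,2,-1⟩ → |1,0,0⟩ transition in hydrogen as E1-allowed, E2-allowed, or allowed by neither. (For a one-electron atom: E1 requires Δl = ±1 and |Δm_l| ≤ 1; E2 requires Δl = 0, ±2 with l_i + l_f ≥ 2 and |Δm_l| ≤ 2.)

E2

Δl = 0 − 2 = -2; l_i + l_f = 2.
Δm_l = +1.
E1 (Δl = ±1, |Δm_l| ≤ 1): not satisfied.
E2 (Δl = 0,±2, l_i+l_f ≥ 2, |Δm_l| ≤ 2): satisfied.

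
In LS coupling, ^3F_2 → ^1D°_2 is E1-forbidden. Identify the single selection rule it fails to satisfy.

Parity must change: even → odd — ok.
ΔS = 0: S: 1 → 0 — fails.
ΔL = 0, ±1 (not L=0↔0): L: 3 → 2, ΔL = -1 — ok.
ΔJ = 0, ±1 (not J=0↔0): J: 2 → 2, ΔJ = +0 — ok.

the ΔS = 0 rule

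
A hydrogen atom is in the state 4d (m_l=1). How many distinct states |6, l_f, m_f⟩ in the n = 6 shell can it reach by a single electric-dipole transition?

E1 requires Δl = ±1, so l_f ∈ {1, 3}; with 0 ≤ l_f ≤ n_f−1 = 5, the allowed l_f values are {1, 3}.
For l_f = 1: m_f ∈ {m_i−1, m_i, m_i+1} ∩ [−1, 1] = {0, 1} → 2 states.
For l_f = 3: m_f ∈ {m_i−1, m_i, m_i+1} ∩ [−3, 3] = {0, 1, 2} → 3 states.
Total: 5.

5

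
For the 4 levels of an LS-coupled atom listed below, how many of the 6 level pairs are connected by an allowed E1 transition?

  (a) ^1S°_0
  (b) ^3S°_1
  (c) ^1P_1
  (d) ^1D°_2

2

(a)–(b): forbidden (parity, ΔS, ΔL).
(a)–(c): allowed.
(a)–(d): forbidden (parity, ΔL, ΔJ).
(b)–(c): forbidden (ΔS).
(b)–(d): forbidden (parity, ΔS, ΔL).
(c)–(d): allowed.
Allowed pairs: 2 of 6.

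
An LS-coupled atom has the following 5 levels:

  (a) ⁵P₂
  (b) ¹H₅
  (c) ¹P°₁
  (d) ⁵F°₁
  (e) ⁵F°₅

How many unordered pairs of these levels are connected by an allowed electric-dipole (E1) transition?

0

(a)–(b): forbidden (parity, ΔS, ΔL, ΔJ).
(a)–(c): forbidden (ΔS).
(a)–(d): forbidden (ΔL).
(a)–(e): forbidden (ΔL, ΔJ).
(b)–(c): forbidden (ΔL, ΔJ).
(b)–(d): forbidden (ΔS, ΔL, ΔJ).
(b)–(e): forbidden (ΔS, ΔL).
(c)–(d): forbidden (parity, ΔS, ΔL).
(c)–(e): forbidden (parity, ΔS, ΔL, ΔJ).
(d)–(e): forbidden (parity, ΔJ).
Allowed pairs: 0 of 10.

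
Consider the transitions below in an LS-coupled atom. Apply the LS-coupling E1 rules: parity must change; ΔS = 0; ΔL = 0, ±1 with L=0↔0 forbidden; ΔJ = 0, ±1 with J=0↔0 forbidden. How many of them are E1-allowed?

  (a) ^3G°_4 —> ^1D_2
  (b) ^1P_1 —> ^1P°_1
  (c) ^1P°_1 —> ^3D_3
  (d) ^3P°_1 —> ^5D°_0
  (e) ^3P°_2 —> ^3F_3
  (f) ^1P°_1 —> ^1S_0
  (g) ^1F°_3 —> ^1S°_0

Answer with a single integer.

2

(a) forbidden (ΔS, ΔL, ΔJ fail)
(b) allowed
(c) forbidden (ΔS, ΔJ fail)
(d) forbidden (parity, ΔS fail)
(e) forbidden (ΔL fails)
(f) allowed
(g) forbidden (parity, ΔL, ΔJ fail)
Total allowed: 2 of 7.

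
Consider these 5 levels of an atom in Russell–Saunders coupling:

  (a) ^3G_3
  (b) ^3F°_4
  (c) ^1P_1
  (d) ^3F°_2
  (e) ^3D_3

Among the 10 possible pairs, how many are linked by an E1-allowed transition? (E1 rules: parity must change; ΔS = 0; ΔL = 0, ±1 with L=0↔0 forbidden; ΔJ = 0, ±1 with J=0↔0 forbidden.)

4

(a)–(b): allowed.
(a)–(c): forbidden (parity, ΔS, ΔL, ΔJ).
(a)–(d): allowed.
(a)–(e): forbidden (parity, ΔL).
(b)–(c): forbidden (ΔS, ΔL, ΔJ).
(b)–(d): forbidden (parity, ΔJ).
(b)–(e): allowed.
(c)–(d): forbidden (ΔS, ΔL).
(c)–(e): forbidden (parity, ΔS, ΔJ).
(d)–(e): allowed.
Allowed pairs: 4 of 10.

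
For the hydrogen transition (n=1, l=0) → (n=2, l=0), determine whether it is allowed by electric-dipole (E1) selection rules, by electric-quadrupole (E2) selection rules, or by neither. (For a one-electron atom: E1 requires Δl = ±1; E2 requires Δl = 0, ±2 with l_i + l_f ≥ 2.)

Δl = 0 − 0 = +0; l_i + l_f = 0.
E1 (Δl = ±1): not satisfied.
E2 (Δl = 0,±2, l_i+l_f ≥ 2): not satisfied.

neither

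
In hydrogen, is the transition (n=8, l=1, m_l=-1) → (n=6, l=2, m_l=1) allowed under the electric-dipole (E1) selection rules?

forbidden

Δl = 2 − 1 = +1; the E1 rule Δl = ±1 is ✓.
m_l: -1 → 1 (Δm_l = +2). |Δm_l| ≤ 1 ✗.
The transition is electric-dipole forbidden.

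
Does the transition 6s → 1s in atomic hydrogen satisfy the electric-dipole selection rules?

Initial l = 0, final l = 0, so Δl = +0. E1 requires Δl = ±1: ✗.
The transition is electric-dipole forbidden.

forbidden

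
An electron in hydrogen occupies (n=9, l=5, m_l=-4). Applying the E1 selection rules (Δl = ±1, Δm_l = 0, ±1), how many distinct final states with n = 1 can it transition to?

0

E1 requires l_f ∈ {4, 6}, but neither lies in [0, 0], so no final state is reachable.
Total: 0.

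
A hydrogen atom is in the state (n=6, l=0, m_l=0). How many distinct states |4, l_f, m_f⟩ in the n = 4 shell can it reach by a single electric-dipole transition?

3

E1 requires Δl = ±1, so l_f ∈ {-1, 1}; with 0 ≤ l_f ≤ n_f−1 = 3, the allowed l_f values are {1}.
For l_f = 1: m_f ∈ {m_i−1, m_i, m_i+1} ∩ [−1, 1] = {-1, 0, 1} → 3 states.
Total: 3.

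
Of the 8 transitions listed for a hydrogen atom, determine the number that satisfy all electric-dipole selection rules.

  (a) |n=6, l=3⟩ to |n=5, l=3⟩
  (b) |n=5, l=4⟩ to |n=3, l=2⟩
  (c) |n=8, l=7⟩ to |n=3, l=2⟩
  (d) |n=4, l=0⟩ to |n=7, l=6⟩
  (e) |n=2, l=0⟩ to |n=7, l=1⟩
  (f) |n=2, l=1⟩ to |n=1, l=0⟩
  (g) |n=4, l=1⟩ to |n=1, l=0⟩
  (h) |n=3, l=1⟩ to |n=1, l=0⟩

(a) forbidden — Δl = +0 (E1 requires Δl = ±1)
(b) forbidden — Δl = -2 (E1 requires Δl = ±1)
(c) forbidden — Δl = -5 (E1 requires Δl = ±1)
(d) forbidden — Δl = +6 (E1 requires Δl = ±1)
(e) allowed
(f) allowed
(g) allowed
(h) allowed
Total allowed: 4 of 8.

4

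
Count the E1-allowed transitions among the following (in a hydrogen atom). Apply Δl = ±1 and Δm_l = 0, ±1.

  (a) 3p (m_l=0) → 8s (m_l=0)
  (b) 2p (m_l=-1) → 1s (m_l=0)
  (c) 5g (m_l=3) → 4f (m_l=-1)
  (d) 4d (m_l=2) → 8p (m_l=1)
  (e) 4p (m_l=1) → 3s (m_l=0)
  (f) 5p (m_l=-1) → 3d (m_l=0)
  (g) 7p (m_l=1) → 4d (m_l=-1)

5

(a) allowed
(b) allowed
(c) forbidden — Δm_l = -4 (E1 requires Δm_l = 0, ±1)
(d) allowed
(e) allowed
(f) allowed
(g) forbidden — Δm_l = -2 (E1 requires Δm_l = 0, ±1)
Total allowed: 5 of 7.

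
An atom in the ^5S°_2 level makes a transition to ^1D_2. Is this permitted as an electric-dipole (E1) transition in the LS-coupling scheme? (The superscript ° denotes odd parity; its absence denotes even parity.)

forbidden

Parity must change: odd → even — ✓.
ΔS = 0: S: 2 → 0 — ✗.
ΔL = 0, ±1 (not L=0↔0): L: 0 → 2, ΔL = +2 — ✗.
ΔJ = 0, ±1 (not J=0↔0): J: 2 → 2, ΔJ = +0 — ✓.
Rule(s) violated: ΔS, ΔL.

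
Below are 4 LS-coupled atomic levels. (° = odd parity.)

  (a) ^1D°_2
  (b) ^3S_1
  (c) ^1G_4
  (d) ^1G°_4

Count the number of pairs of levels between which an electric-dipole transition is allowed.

1

(a)–(b): forbidden (ΔS, ΔL).
(a)–(c): forbidden (ΔL, ΔJ).
(a)–(d): forbidden (parity, ΔL, ΔJ).
(b)–(c): forbidden (parity, ΔS, ΔL, ΔJ).
(b)–(d): forbidden (ΔS, ΔL, ΔJ).
(c)–(d): allowed.
Allowed pairs: 1 of 6.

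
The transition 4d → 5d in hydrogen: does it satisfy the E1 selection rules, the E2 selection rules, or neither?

Δl = 2 − 2 = +0; l_i + l_f = 4.
E1 (Δl = ±1): not satisfied.
E2 (Δl = 0,±2, l_i+l_f ≥ 2): satisfied.

E2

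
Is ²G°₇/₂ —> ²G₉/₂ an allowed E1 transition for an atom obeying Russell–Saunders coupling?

Parity must change: odd → even — satisfied.
ΔS = 0: S: 1/2 → 1/2 — satisfied.
ΔL = 0, ±1 (not L=0↔0): L: 4 → 4, ΔL = +0 — satisfied.
ΔJ = 0, ±1 (not J=0↔0): J: 7/2 → 9/2, ΔJ = +1 — satisfied.
All four E1 rules are satisfied.

allowed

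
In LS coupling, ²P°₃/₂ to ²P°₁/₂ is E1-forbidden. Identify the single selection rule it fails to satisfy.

parity

Initial level: S=1/2, L=1, J=3/2, parity odd. Final level: S=1/2, L=1, J=1/2, parity odd.
Parity must change: odd → odd — fails.
ΔS = 0: S: 1/2 → 1/2 — passes.
ΔL = 0, ±1 (not L=0↔0): L: 1 → 1, ΔL = +0 — passes.
ΔJ = 0, ±1 (not J=0↔0): J: 3/2 → 1/2, ΔJ = -1 — passes.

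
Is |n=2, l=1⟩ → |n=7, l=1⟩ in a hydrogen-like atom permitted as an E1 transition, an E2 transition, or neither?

Δl = 1 − 1 = +0; l_i + l_f = 2.
E1 (Δl = ±1): not satisfied.
E2 (Δl = 0,±2, l_i+l_f ≥ 2): satisfied.

E2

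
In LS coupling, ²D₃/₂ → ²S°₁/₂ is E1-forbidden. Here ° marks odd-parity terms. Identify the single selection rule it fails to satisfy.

the ΔL = 0, ±1 rule

ΔS = 0: S: 1/2 → 1/2 — satisfied.
Parity must change: even → odd — satisfied.
ΔJ = 0, ±1 (not J=0↔0): J: 3/2 → 1/2, ΔJ = -1 — satisfied.
ΔL = 0, ±1 (not L=0↔0): L: 2 → 0, ΔL = -2 — violated.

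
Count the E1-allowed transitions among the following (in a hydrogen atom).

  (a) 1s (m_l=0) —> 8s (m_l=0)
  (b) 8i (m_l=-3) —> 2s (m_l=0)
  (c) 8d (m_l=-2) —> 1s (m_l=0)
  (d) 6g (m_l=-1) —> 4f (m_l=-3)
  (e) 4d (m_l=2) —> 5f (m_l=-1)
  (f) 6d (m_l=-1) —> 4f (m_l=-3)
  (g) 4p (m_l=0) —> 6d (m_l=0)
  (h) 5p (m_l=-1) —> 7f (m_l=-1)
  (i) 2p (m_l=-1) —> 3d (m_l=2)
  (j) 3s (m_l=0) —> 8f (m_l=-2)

(a) forbidden — Δl = +0 (E1 requires Δl = ±1)
(b) forbidden — Δl = -6 (E1 requires Δl = ±1); Δm_l = +3 (E1 requires Δm_l = 0, ±1)
(c) forbidden — Δl = -2 (E1 requires Δl = ±1); Δm_l = +2 (E1 requires Δm_l = 0, ±1)
(d) forbidden — Δm_l = -2 (E1 requires Δm_l = 0, ±1)
(e) forbidden — Δm_l = -3 (E1 requires Δm_l = 0, ±1)
(f) forbidden — Δm_l = -2 (E1 requires Δm_l = 0, ±1)
(g) allowed
(h) forbidden — Δl = +2 (E1 requires Δl = ±1)
(i) forbidden — Δm_l = +3 (E1 requires Δm_l = 0, ±1)
(j) forbidden — Δl = +3 (E1 requires Δl = ±1); Δm_l = -2 (E1 requires Δm_l = 0, ±1)
Total allowed: 1 of 10.

1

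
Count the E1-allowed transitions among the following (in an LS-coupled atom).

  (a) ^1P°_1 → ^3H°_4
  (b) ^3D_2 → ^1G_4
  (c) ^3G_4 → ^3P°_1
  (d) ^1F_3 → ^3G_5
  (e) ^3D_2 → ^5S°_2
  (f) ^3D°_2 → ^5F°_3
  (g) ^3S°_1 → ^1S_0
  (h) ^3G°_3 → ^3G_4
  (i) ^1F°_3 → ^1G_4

2

(a) forbidden (parity, ΔS, ΔL, ΔJ fail)
(b) forbidden (parity, ΔS, ΔL, ΔJ fail)
(c) forbidden (ΔL, ΔJ fail)
(d) forbidden (parity, ΔS, ΔJ fail)
(e) forbidden (ΔS, ΔL fail)
(f) forbidden (parity, ΔS fail)
(g) forbidden (ΔS, ΔL fail)
(h) allowed
(i) allowed
Total allowed: 2 of 9.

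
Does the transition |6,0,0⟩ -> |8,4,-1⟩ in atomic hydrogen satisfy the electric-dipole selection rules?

forbidden

Δl = 4 − 0 = +4; the E1 rule Δl = ±1 is violated.
Δm_l = -1 − (0) = -1. E1 requires Δm_l = 0, ±1: satisfied.
The transition is electric-dipole forbidden.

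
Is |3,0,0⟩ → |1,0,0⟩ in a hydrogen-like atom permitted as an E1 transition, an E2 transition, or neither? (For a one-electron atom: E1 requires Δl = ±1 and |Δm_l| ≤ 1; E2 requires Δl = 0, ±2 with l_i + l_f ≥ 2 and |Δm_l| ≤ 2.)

Δl = 0 − 0 = +0; l_i + l_f = 0.
Δm_l = +0.
E1 (Δl = ±1, |Δm_l| ≤ 1): not satisfied.
E2 (Δl = 0,±2, l_i+l_f ≥ 2, |Δm_l| ≤ 2): not satisfied.

neither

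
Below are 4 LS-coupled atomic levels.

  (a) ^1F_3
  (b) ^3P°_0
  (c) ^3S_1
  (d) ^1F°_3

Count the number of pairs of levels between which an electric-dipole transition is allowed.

2

(a)–(b): forbidden (ΔS, ΔL, ΔJ).
(a)–(c): forbidden (parity, ΔS, ΔL, ΔJ).
(a)–(d): allowed.
(b)–(c): allowed.
(b)–(d): forbidden (parity, ΔS, ΔL, ΔJ).
(c)–(d): forbidden (ΔS, ΔL, ΔJ).
Allowed pairs: 2 of 6.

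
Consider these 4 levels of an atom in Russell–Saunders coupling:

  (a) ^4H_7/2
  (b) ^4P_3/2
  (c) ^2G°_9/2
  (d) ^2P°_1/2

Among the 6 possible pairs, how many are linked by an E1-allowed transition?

0

(a)–(b): forbidden (parity, ΔL, ΔJ).
(a)–(c): forbidden (ΔS).
(a)–(d): forbidden (ΔS, ΔL, ΔJ).
(b)–(c): forbidden (ΔS, ΔL, ΔJ).
(b)–(d): forbidden (ΔS).
(c)–(d): forbidden (parity, ΔL, ΔJ).
Allowed pairs: 0 of 6.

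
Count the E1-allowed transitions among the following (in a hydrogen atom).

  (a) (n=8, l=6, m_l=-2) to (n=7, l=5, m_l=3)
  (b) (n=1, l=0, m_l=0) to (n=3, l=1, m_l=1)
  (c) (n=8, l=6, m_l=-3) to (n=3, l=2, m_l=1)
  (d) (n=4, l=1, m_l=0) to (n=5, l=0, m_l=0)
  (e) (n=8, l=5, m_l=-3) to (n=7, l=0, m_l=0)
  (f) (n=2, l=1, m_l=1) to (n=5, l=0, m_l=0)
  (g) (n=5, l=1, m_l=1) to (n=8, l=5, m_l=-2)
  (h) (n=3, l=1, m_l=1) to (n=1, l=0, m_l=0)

4

(a) forbidden — Δm_l = +5 (E1 requires Δm_l = 0, ±1)
(b) allowed
(c) forbidden — Δl = -4 (E1 requires Δl = ±1); Δm_l = +4 (E1 requires Δm_l = 0, ±1)
(d) allowed
(e) forbidden — Δl = -5 (E1 requires Δl = ±1); Δm_l = +3 (E1 requires Δm_l = 0, ±1)
(f) allowed
(g) forbidden — Δl = +4 (E1 requires Δl = ±1); Δm_l = -3 (E1 requires Δm_l = 0, ±1)
(h) allowed
Total allowed: 4 of 8.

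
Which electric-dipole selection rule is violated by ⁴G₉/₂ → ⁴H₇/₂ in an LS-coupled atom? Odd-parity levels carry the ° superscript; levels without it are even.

parity

Parity must change: even → even — fails.
ΔS = 0: S: 3/2 → 3/2 — ok.
ΔL = 0, ±1 (not L=0↔0): L: 4 → 5, ΔL = +1 — ok.
ΔJ = 0, ±1 (not J=0↔0): J: 9/2 → 7/2, ΔJ = -1 — ok.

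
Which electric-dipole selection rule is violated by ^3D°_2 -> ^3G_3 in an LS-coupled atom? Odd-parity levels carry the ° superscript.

Reading off the term symbols: S 1→1, L 2→4, J 2→3, parity odd→even.
ΔL = 0, ±1 (not L=0↔0): L: 2 → 4, ΔL = +2 — violated.
ΔS = 0: S: 1 → 1 — satisfied.
ΔJ = 0, ±1 (not J=0↔0): J: 2 → 3, ΔJ = +1 — satisfied.
Parity must change: odd → even — satisfied.

the ΔL = 0, ±1 rule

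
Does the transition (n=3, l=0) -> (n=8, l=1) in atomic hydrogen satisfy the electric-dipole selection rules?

l: 0 → 1 (Δl = +1). Δl = ±1 satisfied.
All E1 selection rules are satisfied.

allowed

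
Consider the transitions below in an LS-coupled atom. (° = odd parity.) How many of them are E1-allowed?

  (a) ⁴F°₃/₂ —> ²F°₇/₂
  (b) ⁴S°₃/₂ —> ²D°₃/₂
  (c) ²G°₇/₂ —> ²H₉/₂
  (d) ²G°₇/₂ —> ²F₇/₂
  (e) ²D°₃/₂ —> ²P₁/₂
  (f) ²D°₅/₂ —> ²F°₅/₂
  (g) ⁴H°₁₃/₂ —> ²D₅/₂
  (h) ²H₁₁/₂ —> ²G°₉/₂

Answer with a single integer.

(a) forbidden (parity, ΔS, ΔJ fail)
(b) forbidden (parity, ΔS, ΔL fail)
(c) allowed
(d) allowed
(e) allowed
(f) forbidden (parity fails)
(g) forbidden (ΔS, ΔL, ΔJ fail)
(h) allowed
Total allowed: 4 of 8.

4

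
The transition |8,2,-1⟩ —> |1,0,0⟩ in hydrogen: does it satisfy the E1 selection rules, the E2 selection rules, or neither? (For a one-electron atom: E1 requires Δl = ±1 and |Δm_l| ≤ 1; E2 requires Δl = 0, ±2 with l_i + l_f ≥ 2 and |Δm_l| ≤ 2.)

E2

Δl = 0 − 2 = -2; l_i + l_f = 2.
Δm_l = +1.
E1 (Δl = ±1, |Δm_l| ≤ 1): not satisfied.
E2 (Δl = 0,±2, l_i+l_f ≥ 2, |Δm_l| ≤ 2): satisfied.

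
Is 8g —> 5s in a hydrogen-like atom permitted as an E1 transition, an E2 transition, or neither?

Δl = 0 − 4 = -4; l_i + l_f = 4.
E1 (Δl = ±1): not satisfied.
E2 (Δl = 0,±2, l_i+l_f ≥ 2): not satisfied.

neither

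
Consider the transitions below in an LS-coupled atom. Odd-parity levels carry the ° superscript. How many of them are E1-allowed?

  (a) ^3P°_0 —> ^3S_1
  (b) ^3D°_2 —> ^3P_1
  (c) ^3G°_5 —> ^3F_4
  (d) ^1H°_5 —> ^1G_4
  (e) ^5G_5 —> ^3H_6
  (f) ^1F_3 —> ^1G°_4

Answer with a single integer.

5

(a) allowed
(b) allowed
(c) allowed
(d) allowed
(e) forbidden (parity, ΔS fail)
(f) allowed
Total allowed: 5 of 6.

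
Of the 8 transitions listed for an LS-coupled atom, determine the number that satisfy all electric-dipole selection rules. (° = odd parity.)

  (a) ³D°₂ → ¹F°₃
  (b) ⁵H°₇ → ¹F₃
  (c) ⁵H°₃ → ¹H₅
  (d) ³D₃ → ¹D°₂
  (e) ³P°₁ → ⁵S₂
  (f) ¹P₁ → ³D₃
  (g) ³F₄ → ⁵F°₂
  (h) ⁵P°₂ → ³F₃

(a) forbidden (parity, ΔS fail)
(b) forbidden (ΔS, ΔL, ΔJ fail)
(c) forbidden (ΔS, ΔJ fail)
(d) forbidden (ΔS fails)
(e) forbidden (ΔS fails)
(f) forbidden (parity, ΔS, ΔJ fail)
(g) forbidden (ΔS, ΔJ fail)
(h) forbidden (ΔS, ΔL fail)
Total allowed: 0 of 8.

0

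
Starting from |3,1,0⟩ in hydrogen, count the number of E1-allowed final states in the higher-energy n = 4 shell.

E1 requires Δl = ±1, so l_f ∈ {0, 2}; with 0 ≤ l_f ≤ n_f−1 = 3, the allowed l_f values are {0, 2}.
For l_f = 0: m_f ∈ {m_i−1, m_i, m_i+1} ∩ [−0, 0] = {0} → 1 state.
For l_f = 2: m_f ∈ {m_i−1, m_i, m_i+1} ∩ [−2, 2] = {-1, 0, 1} → 3 states.
Total: 4.

4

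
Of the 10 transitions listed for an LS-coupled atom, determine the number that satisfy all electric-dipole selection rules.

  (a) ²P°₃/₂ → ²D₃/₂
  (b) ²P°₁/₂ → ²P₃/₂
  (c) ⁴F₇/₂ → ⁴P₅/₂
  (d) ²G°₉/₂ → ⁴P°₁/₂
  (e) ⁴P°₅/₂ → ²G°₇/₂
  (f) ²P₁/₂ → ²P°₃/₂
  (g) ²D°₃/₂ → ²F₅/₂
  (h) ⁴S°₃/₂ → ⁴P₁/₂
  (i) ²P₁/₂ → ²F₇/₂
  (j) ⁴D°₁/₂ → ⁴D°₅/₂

5

(a) allowed
(b) allowed
(c) forbidden (parity, ΔL fail)
(d) forbidden (parity, ΔS, ΔL, ΔJ fail)
(e) forbidden (parity, ΔS, ΔL fail)
(f) allowed
(g) allowed
(h) allowed
(i) forbidden (parity, ΔL, ΔJ fail)
(j) forbidden (parity, ΔJ fail)
Total allowed: 5 of 10.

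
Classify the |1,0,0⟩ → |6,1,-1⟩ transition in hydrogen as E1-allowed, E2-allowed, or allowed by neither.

E1

Δl = 1 − 0 = +1; l_i + l_f = 1.
Δm_l = -1.
E1 (Δl = ±1, |Δm_l| ≤ 1): satisfied.
E2 (Δl = 0,±2, l_i+l_f ≥ 2, |Δm_l| ≤ 2): not satisfied.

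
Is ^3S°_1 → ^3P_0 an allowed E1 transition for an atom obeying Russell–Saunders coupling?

ΔS = 0: S: 1 → 1 — ok.
ΔL = 0, ±1 (not L=0↔0): L: 0 → 1, ΔL = +1 — ok.
Parity must change: odd → even — ok.
ΔJ = 0, ±1 (not J=0↔0): J: 1 → 0, ΔJ = -1 — ok.
All four E1 rules are satisfied.

allowed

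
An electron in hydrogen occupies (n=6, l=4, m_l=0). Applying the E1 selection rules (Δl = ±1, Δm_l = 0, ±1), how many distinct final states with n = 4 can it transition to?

3

E1 requires Δl = ±1, so l_f ∈ {3, 5}; with 0 ≤ l_f ≤ n_f−1 = 3, the allowed l_f values are {3}.
For l_f = 3: m_f ∈ {m_i−1, m_i, m_i+1} ∩ [−3, 3] = {-1, 0, 1} → 3 states.
Total: 3.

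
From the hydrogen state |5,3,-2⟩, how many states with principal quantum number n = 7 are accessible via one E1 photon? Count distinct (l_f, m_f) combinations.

E1 requires Δl = ±1, so l_f ∈ {2, 4}; with 0 ≤ l_f ≤ n_f−1 = 6, the allowed l_f values are {2, 4}.
For l_f = 2: m_f ∈ {m_i−1, m_i, m_i+1} ∩ [−2, 2] = {-2, -1} → 2 states.
For l_f = 4: m_f ∈ {m_i−1, m_i, m_i+1} ∩ [−4, 4] = {-3, -2, -1} → 3 states.
Total: 5.

5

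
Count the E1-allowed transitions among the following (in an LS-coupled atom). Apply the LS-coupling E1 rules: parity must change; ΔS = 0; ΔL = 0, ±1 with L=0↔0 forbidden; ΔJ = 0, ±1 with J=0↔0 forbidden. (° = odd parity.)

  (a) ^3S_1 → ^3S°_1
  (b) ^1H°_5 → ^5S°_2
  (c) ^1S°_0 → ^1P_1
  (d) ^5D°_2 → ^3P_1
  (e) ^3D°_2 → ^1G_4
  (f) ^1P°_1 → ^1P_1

(a) forbidden (ΔL fails)
(b) forbidden (parity, ΔS, ΔL, ΔJ fail)
(c) allowed
(d) forbidden (ΔS fails)
(e) forbidden (ΔS, ΔL, ΔJ fail)
(f) allowed
Total allowed: 2 of 6.

2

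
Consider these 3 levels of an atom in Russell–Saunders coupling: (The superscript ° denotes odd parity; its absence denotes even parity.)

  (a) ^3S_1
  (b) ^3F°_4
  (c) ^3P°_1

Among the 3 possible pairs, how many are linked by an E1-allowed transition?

1

(a)–(b): forbidden (ΔL, ΔJ).
(a)–(c): allowed.
(b)–(c): forbidden (parity, ΔL, ΔJ).
Allowed pairs: 1 of 3.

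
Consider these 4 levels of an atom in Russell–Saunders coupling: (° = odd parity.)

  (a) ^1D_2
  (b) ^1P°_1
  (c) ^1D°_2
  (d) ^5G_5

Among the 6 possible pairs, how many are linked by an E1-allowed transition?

(a)–(b): allowed.
(a)–(c): allowed.
(a)–(d): forbidden (parity, ΔS, ΔL, ΔJ).
(b)–(c): forbidden (parity).
(b)–(d): forbidden (ΔS, ΔL, ΔJ).
(c)–(d): forbidden (ΔS, ΔL, ΔJ).
Allowed pairs: 2 of 6.

2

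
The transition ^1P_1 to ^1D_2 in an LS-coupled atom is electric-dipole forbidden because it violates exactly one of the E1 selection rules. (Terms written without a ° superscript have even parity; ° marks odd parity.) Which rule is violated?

parity

Initial level: S=0, L=1, J=1, parity even. Final level: S=0, L=2, J=2, parity even.
Parity must change: even → even — fails.
ΔS = 0: S: 0 → 0 — ok.
ΔL = 0, ±1 (not L=0↔0): L: 1 → 2, ΔL = +1 — ok.
ΔJ = 0, ±1 (not J=0↔0): J: 1 → 2, ΔJ = +1 — ok.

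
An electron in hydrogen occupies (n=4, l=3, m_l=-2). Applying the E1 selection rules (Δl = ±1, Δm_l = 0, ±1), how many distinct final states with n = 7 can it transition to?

5

E1 requires Δl = ±1, so l_f ∈ {2, 4}; with 0 ≤ l_f ≤ n_f−1 = 6, the allowed l_f values are {2, 4}.
For l_f = 2: m_f ∈ {m_i−1, m_i, m_i+1} ∩ [−2, 2] = {-2, -1} → 2 states.
For l_f = 4: m_f ∈ {m_i−1, m_i, m_i+1} ∩ [−4, 4] = {-3, -2, -1} → 3 states.
Total: 5.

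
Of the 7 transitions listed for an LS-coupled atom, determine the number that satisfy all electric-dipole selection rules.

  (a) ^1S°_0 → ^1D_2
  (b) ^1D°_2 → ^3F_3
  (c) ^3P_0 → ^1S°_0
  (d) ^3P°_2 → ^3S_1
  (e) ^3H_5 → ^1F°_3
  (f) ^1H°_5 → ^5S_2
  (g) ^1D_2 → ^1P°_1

(a) forbidden (ΔL, ΔJ fail)
(b) forbidden (ΔS fails)
(c) forbidden (ΔS, ΔJ fail)
(d) allowed
(e) forbidden (ΔS, ΔL, ΔJ fail)
(f) forbidden (ΔS, ΔL, ΔJ fail)
(g) allowed
Total allowed: 2 of 7.

2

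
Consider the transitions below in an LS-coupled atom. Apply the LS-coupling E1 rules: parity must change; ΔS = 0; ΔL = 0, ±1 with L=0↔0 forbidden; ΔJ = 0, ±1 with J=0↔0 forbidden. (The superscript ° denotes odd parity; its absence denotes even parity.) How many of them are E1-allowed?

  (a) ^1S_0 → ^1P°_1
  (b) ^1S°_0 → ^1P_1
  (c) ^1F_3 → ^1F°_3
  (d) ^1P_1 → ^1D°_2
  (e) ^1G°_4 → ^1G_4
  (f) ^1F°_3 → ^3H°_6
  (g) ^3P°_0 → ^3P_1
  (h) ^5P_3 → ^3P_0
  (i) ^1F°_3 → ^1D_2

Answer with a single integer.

7

(a) allowed
(b) allowed
(c) allowed
(d) allowed
(e) allowed
(f) forbidden (parity, ΔS, ΔL, ΔJ fail)
(g) allowed
(h) forbidden (parity, ΔS, ΔJ fail)
(i) allowed
Total allowed: 7 of 9.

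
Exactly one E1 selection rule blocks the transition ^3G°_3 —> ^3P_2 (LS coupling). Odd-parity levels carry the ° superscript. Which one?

Parity must change: odd → even — passes.
ΔS = 0: S: 1 → 1 — passes.
ΔL = 0, ±1 (not L=0↔0): L: 4 → 1, ΔL = -3 — fails.
ΔJ = 0, ±1 (not J=0↔0): J: 3 → 2, ΔJ = -1 — passes.

the ΔL = 0, ±1 rule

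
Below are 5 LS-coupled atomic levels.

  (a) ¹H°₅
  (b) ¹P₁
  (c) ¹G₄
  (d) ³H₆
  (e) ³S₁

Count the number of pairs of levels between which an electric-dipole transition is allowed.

(a)–(b): forbidden (ΔL, ΔJ).
(a)–(c): allowed.
(a)–(d): forbidden (ΔS).
(a)–(e): forbidden (ΔS, ΔL, ΔJ).
(b)–(c): forbidden (parity, ΔL, ΔJ).
(b)–(d): forbidden (parity, ΔS, ΔL, ΔJ).
(b)–(e): forbidden (parity, ΔS).
(c)–(d): forbidden (parity, ΔS, ΔJ).
(c)–(e): forbidden (parity, ΔS, ΔL, ΔJ).
(d)–(e): forbidden (parity, ΔL, ΔJ).
Allowed pairs: 1 of 10.

1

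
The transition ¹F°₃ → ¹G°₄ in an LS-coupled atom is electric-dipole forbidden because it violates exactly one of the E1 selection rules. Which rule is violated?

parity

Parity must change: odd → odd — ✗.
ΔS = 0: S: 0 → 0 — ✓.
ΔL = 0, ±1 (not L=0↔0): L: 3 → 4, ΔL = +1 — ✓.
ΔJ = 0, ±1 (not J=0↔0): J: 3 → 4, ΔJ = +1 — ✓.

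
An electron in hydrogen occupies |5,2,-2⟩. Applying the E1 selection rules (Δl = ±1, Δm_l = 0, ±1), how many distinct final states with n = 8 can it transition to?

E1 requires Δl = ±1, so l_f ∈ {1, 3}; with 0 ≤ l_f ≤ n_f−1 = 7, the allowed l_f values are {1, 3}.
For l_f = 1: m_f ∈ {m_i−1, m_i, m_i+1} ∩ [−1, 1] = {-1} → 1 state.
For l_f = 3: m_f ∈ {m_i−1, m_i, m_i+1} ∩ [−3, 3] = {-3, -2, -1} → 3 states.
Total: 4.

4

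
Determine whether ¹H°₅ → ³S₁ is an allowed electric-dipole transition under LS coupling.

forbidden

Reading off the term symbols: S 0→1, L 5→0, J 5→1, parity odd→even.
ΔL = 0, ±1 (not L=0↔0): L: 5 → 0, ΔL = -5 — fails.
ΔS = 0: S: 0 → 1 — fails.
Parity must change: odd → even — passes.
ΔJ = 0, ±1 (not J=0↔0): J: 5 → 1, ΔJ = -4 — fails.
Rule(s) violated: ΔS, ΔL, ΔJ.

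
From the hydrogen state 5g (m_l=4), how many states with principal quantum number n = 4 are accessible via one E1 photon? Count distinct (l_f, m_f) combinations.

E1 requires Δl = ±1, so l_f ∈ {3, 5}; with 0 ≤ l_f ≤ n_f−1 = 3, the allowed l_f values are {3}.
For l_f = 3: m_f ∈ {m_i−1, m_i, m_i+1} ∩ [−3, 3] = {3} → 1 state.
Total: 1.

1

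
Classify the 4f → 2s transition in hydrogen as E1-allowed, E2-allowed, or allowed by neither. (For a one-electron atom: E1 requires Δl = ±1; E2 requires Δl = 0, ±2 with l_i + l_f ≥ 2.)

Δl = 0 − 3 = -3; l_i + l_f = 3.
E1 (Δl = ±1): not satisfied.
E2 (Δl = 0,±2, l_i+l_f ≥ 2): not satisfied.

neither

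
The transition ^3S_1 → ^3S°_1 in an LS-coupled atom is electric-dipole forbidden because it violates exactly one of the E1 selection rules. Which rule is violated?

the L=0 ↔ L=0 exclusion

ΔJ = 0, ±1 (not J=0↔0): J: 1 → 1, ΔJ = +0 — satisfied.
ΔL = 0, ±1 (not L=0↔0): L: 0 → 0, ΔL = +0 — violated.
Parity must change: even → odd — satisfied.
ΔS = 0: S: 1 → 1 — satisfied.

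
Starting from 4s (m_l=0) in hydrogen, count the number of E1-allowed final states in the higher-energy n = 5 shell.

E1 requires Δl = ±1, so l_f ∈ {-1, 1}; with 0 ≤ l_f ≤ n_f−1 = 4, the allowed l_f values are {1}.
For l_f = 1: m_f ∈ {m_i−1, m_i, m_i+1} ∩ [−1, 1] = {-1, 0, 1} → 3 states.
Total: 3.

3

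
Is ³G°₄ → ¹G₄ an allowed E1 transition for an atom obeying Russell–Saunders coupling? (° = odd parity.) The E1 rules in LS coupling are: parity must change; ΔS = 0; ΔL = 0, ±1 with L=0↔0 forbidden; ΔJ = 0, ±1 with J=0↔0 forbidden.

forbidden

Initial level: S=1, L=4, J=4, parity odd. Final level: S=0, L=4, J=4, parity even.
ΔS = 0: S: 1 → 0 — fails.
ΔJ = 0, ±1 (not J=0↔0): J: 4 → 4, ΔJ = +0 — ok.
ΔL = 0, ±1 (not L=0↔0): L: 4 → 4, ΔL = +0 — ok.
Parity must change: odd → even — ok.
Rule(s) violated: ΔS.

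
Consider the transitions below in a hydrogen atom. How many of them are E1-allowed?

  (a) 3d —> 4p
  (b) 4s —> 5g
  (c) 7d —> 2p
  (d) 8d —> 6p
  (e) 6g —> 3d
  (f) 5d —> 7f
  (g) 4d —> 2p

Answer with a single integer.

5

(a) allowed
(b) forbidden — Δl = +4 (E1 requires Δl = ±1)
(c) allowed
(d) allowed
(e) forbidden — Δl = -2 (E1 requires Δl = ±1)
(f) allowed
(g) allowed
Total allowed: 5 of 7.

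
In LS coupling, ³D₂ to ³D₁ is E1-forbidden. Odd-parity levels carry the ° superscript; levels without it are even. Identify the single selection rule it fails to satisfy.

Parity must change: even → even — violated.
ΔL = 0, ±1 (not L=0↔0): L: 2 → 2, ΔL = +0 — satisfied.
ΔS = 0: S: 1 → 1 — satisfied.
ΔJ = 0, ±1 (not J=0↔0): J: 2 → 1, ΔJ = -1 — satisfied.

parity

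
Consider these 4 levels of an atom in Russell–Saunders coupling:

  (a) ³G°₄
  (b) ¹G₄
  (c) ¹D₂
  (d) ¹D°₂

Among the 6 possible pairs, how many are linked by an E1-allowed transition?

(a)–(b): forbidden (ΔS).
(a)–(c): forbidden (ΔS, ΔL, ΔJ).
(a)–(d): forbidden (parity, ΔS, ΔL, ΔJ).
(b)–(c): forbidden (parity, ΔL, ΔJ).
(b)–(d): forbidden (ΔL, ΔJ).
(c)–(d): allowed.
Allowed pairs: 1 of 6.

1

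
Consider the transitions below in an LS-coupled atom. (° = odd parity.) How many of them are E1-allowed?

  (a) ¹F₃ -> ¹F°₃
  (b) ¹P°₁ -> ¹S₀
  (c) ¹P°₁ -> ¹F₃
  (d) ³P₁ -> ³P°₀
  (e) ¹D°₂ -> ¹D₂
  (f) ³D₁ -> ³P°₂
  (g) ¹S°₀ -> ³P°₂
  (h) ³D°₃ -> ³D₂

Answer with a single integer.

(a) allowed
(b) allowed
(c) forbidden (ΔL, ΔJ fail)
(d) allowed
(e) allowed
(f) allowed
(g) forbidden (parity, ΔS, ΔJ fail)
(h) allowed
Total allowed: 6 of 8.

6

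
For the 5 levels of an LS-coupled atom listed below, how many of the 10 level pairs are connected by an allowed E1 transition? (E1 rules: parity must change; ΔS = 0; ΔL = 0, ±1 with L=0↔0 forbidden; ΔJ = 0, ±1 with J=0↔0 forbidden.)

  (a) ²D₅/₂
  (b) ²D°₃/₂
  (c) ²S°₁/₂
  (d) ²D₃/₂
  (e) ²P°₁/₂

(a)–(b): allowed.
(a)–(c): forbidden (ΔL, ΔJ).
(a)–(d): forbidden (parity).
(a)–(e): forbidden (ΔJ).
(b)–(c): forbidden (parity, ΔL).
(b)–(d): allowed.
(b)–(e): forbidden (parity).
(c)–(d): forbidden (ΔL).
(c)–(e): forbidden (parity).
(d)–(e): allowed.
Allowed pairs: 3 of 10.

3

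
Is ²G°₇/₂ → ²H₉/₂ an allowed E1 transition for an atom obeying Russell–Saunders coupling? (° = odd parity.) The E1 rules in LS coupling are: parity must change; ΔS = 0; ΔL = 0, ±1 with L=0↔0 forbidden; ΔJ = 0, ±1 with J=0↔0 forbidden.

allowed

Initial level: S=1/2, L=4, J=7/2, parity odd. Final level: S=1/2, L=5, J=9/2, parity even.
ΔL = 0, ±1 (not L=0↔0): L: 4 → 5, ΔL = +1 — ok.
ΔS = 0: S: 1/2 → 1/2 — ok.
ΔJ = 0, ±1 (not J=0↔0): J: 7/2 → 9/2, ΔJ = +1 — ok.
Parity must change: odd → even — ok.
All four E1 rules are satisfied.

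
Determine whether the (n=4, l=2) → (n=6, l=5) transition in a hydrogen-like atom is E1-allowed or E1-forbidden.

forbidden

Initial l = 2, final l = 5, so Δl = +3. E1 requires Δl = ±1: violated.
The transition is electric-dipole forbidden.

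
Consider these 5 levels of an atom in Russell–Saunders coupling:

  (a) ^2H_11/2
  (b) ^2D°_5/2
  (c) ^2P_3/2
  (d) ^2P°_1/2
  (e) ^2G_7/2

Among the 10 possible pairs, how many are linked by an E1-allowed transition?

(a)–(b): forbidden (ΔL, ΔJ).
(a)–(c): forbidden (parity, ΔL, ΔJ).
(a)–(d): forbidden (ΔL, ΔJ).
(a)–(e): forbidden (parity, ΔJ).
(b)–(c): allowed.
(b)–(d): forbidden (parity, ΔJ).
(b)–(e): forbidden (ΔL).
(c)–(d): allowed.
(c)–(e): forbidden (parity, ΔL, ΔJ).
(d)–(e): forbidden (ΔL, ΔJ).
Allowed pairs: 2 of 10.

2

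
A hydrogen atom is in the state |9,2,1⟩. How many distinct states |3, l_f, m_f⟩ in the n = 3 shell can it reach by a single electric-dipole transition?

E1 requires Δl = ±1, so l_f ∈ {1, 3}; with 0 ≤ l_f ≤ n_f−1 = 2, the allowed l_f values are {1}.
For l_f = 1: m_f ∈ {m_i−1, m_i, m_i+1} ∩ [−1, 1] = {0, 1} → 2 states.
Total: 2.

2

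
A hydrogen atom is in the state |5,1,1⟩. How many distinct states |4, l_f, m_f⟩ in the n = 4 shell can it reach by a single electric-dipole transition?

E1 requires Δl = ±1, so l_f ∈ {0, 2}; with 0 ≤ l_f ≤ n_f−1 = 3, the allowed l_f values are {0, 2}.
For l_f = 0: m_f ∈ {m_i−1, m_i, m_i+1} ∩ [−0, 0] = {0} → 1 state.
For l_f = 2: m_f ∈ {m_i−1, m_i, m_i+1} ∩ [−2, 2] = {0, 1, 2} → 3 states.
Total: 4.

4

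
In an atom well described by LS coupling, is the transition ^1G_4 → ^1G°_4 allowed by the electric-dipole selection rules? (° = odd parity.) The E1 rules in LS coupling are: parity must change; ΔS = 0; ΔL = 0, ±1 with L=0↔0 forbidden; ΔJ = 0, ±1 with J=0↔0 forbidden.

Parity must change: even → odd — ✓.
ΔS = 0: S: 0 → 0 — ✓.
ΔL = 0, ±1 (not L=0↔0): L: 4 → 4, ΔL = +0 — ✓.
ΔJ = 0, ±1 (not J=0↔0): J: 4 → 4, ΔJ = +0 — ✓.
All four E1 rules are satisfied.

allowed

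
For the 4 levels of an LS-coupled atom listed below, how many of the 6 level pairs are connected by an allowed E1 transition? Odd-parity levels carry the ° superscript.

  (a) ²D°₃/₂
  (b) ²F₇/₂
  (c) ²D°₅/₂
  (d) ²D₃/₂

3

(a)–(b): forbidden (ΔJ).
(a)–(c): forbidden (parity).
(a)–(d): allowed.
(b)–(c): allowed.
(b)–(d): forbidden (parity, ΔJ).
(c)–(d): allowed.
Allowed pairs: 3 of 6.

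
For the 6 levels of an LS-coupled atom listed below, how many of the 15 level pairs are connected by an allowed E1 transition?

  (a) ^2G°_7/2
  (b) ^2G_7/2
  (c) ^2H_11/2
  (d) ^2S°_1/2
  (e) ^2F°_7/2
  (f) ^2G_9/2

4

(a)–(b): allowed.
(a)–(c): forbidden (ΔJ).
(a)–(d): forbidden (parity, ΔL, ΔJ).
(a)–(e): forbidden (parity).
(a)–(f): allowed.
(b)–(c): forbidden (parity, ΔJ).
(b)–(d): forbidden (ΔL, ΔJ).
(b)–(e): allowed.
(b)–(f): forbidden (parity).
(c)–(d): forbidden (ΔL, ΔJ).
(c)–(e): forbidden (ΔL, ΔJ).
(c)–(f): forbidden (parity).
(d)–(e): forbidden (parity, ΔL, ΔJ).
(d)–(f): forbidden (ΔL, ΔJ).
(e)–(f): allowed.
Allowed pairs: 4 of 15.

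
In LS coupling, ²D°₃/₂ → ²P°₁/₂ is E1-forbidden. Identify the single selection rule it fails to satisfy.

parity

Initial level: S=1/2, L=2, J=3/2, parity odd. Final level: S=1/2, L=1, J=1/2, parity odd.
ΔL = 0, ±1 (not L=0↔0): L: 2 → 1, ΔL = -1 — ok.
Parity must change: odd → odd — fails.
ΔJ = 0, ±1 (not J=0↔0): J: 3/2 → 1/2, ΔJ = -1 — ok.
ΔS = 0: S: 1/2 → 1/2 — ok.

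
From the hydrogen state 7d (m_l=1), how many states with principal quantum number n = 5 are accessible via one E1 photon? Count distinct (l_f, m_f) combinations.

E1 requires Δl = ±1, so l_f ∈ {1, 3}; with 0 ≤ l_f ≤ n_f−1 = 4, the allowed l_f values are {1, 3}.
For l_f = 1: m_f ∈ {m_i−1, m_i, m_i+1} ∩ [−1, 1] = {0, 1} → 2 states.
For l_f = 3: m_f ∈ {m_i−1, m_i, m_i+1} ∩ [−3, 3] = {0, 1, 2} → 3 states.
Total: 5.

5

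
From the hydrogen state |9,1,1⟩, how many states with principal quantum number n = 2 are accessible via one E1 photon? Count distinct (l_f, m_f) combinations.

E1 requires Δl = ±1, so l_f ∈ {0, 2}; with 0 ≤ l_f ≤ n_f−1 = 1, the allowed l_f values are {0}.
For l_f = 0: m_f ∈ {m_i−1, m_i, m_i+1} ∩ [−0, 0] = {0} → 1 state.
Total: 1.

1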